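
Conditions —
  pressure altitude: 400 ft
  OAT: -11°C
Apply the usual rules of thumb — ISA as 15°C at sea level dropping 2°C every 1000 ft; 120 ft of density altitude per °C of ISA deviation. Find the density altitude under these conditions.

-2624 ft

ISA temperature at 400 ft = 15 − 2 × (400/1000) = 14.2°C.
ISA deviation = -11 − 14.2 = -25.2°C.
Density altitude = 400 + 120 × (-25.2) = 400 + (-3024) = -2624 ft.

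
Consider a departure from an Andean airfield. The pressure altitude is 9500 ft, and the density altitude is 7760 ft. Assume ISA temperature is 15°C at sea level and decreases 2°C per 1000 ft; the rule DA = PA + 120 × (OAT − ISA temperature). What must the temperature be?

Density altitude − pressure altitude = 7760 − 9500 = -1740 ft.
At 120 ft/°C that is an ISA deviation of -1740/120 = -14.5°C.
ISA temperature at 9500 ft = 15 − 2 × (9500/1000) = -4°C.
OAT = ISA + deviation = -4 + (-14.5) = -18.5°C.

-18.5°C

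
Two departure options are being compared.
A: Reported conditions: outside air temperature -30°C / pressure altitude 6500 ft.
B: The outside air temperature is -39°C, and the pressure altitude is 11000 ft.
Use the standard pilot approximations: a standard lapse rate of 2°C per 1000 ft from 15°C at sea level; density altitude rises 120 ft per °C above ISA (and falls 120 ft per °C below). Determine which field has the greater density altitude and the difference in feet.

B by 4500 ft

A: ISA temp = 2°C, deviation -32°C, DA = 6500 + 120 × (-32) = 2660 ft.
B: ISA temp = -7°C, deviation -32°C, DA = 11000 + 120 × (-32) = 7160 ft.
B is higher by 7160 − 2660 = 4500 ft.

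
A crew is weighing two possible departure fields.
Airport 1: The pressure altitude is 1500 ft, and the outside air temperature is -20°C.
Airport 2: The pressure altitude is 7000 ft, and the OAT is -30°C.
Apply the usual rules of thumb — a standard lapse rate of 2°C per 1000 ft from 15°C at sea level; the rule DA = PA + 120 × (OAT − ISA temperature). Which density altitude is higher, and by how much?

Airport 2 by 5620 ft

Airport 1: ISA temp = 12°C, deviation -32°C, DA = 1500 + 120 × (-32) = -2340 ft.
Airport 2: ISA temp = 1°C, deviation -31°C, DA = 7000 + 120 × (-31) = 3280 ft.
Airport 2 is higher by 3280 − (-2340) = 5620 ft.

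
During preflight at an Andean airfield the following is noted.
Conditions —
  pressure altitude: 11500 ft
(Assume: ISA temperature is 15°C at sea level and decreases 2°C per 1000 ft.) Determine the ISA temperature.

-8°C

ISA temperature = 15 − 2 × (11500/1000) = 15 − 23 = -8°C.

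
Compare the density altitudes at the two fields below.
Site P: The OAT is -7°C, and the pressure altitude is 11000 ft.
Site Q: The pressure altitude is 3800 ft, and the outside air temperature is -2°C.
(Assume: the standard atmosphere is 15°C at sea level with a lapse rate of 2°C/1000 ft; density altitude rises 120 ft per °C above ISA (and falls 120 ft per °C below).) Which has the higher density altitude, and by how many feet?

Site P by 8328 ft

Site P: ISA temp = -7°C, deviation 0°C, DA = 11000 + 120 × 0 = 11000 ft.
Site Q: ISA temp = 7.4°C, deviation -9.4°C, DA = 3800 + 120 × (-9.4) = 2672 ft.
Site P is higher by 11000 − 2672 = 8328 ft.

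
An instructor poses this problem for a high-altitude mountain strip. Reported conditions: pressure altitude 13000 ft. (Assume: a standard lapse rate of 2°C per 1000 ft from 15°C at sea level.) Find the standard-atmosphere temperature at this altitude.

-11°C

ISA temperature = 15 − 2 × (13000/1000) = 15 − 26 = -11°C.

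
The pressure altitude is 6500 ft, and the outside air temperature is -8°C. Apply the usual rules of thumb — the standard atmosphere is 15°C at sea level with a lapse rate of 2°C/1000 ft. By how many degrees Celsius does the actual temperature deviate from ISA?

ISA-10°C

ISA temperature at 6500 ft = 15 − 2 × (6500/1000) = 2°C.
Deviation = OAT − ISA = -8 − 2 = -10°C.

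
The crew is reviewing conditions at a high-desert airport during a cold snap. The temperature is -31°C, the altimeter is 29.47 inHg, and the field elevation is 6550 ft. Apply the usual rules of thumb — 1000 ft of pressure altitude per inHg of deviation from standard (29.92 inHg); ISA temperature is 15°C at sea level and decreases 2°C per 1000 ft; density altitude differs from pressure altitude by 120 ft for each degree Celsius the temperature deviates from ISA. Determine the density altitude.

3160 ft

Pressure altitude = 6550 + (29.92 − 29.47) × 1000 = 6550 + (+450) = 7000 ft.
ISA temperature at 7000 ft = 15 − 2 × (7000/1000) = 1°C.
ISA deviation = -31 − 1 = -32°C.
Density altitude = 7000 + 120 × (-32) = 3160 ft.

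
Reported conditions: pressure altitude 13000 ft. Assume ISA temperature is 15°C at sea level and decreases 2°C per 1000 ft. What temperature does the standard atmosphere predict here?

ISA temperature = 15 − 2 × (13000/1000) = 15 − 26 = -11°C.

-11°C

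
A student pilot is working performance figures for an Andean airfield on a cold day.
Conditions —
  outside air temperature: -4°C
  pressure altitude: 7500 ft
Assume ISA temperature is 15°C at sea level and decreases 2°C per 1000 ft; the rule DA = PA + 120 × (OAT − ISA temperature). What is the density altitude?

ISA temperature at 7500 ft = 15 − 2 × (7500/1000) = 0°C.
ISA deviation = -4 − 0 = -4°C.
Density altitude = 7500 + 120 × (-4) = 7500 + (-480) = 7020 ft.

7020 ft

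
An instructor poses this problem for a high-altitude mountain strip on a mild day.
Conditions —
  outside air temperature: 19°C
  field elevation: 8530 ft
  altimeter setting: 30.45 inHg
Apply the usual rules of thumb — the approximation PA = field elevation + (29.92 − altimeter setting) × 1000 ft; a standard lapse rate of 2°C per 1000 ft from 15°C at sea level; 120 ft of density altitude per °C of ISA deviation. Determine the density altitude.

Pressure altitude = 8530 + (29.92 − 30.45) × 1000 = 8530 + (-530) = 8000 ft.
ISA temperature at 8000 ft = 15 − 2 × (8000/1000) = -1°C.
ISA deviation = 19 − (-1) = +20°C.
Density altitude = 8000 + 120 × (20) = 10400 ft.

10400 ft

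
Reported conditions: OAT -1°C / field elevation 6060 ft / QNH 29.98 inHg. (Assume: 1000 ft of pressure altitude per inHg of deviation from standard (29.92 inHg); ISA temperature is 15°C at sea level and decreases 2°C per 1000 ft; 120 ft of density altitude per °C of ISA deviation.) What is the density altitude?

Pressure altitude = 6060 + (29.92 − 29.98) × 1000 = 6060 + (-60) = 6000 ft.
ISA temperature at 6000 ft = 15 − 2 × (6000/1000) = 3°C.
ISA deviation = -1 − 3 = -4°C.
Density altitude = 6000 + 120 × (-4) = 5520 ft.

5520 ft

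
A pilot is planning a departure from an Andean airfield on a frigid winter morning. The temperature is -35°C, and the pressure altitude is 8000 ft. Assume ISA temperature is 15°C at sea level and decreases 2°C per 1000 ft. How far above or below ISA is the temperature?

ISA-34°C

ISA temperature at 8000 ft = 15 − 2 × (8000/1000) = -1°C.
Deviation = OAT − ISA = -35 − (-1) = -34°C.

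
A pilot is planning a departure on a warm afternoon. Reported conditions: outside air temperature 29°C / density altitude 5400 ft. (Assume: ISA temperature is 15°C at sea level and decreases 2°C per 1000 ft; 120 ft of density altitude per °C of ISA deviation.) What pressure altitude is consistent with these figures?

DA = PA + 120 × (OAT − (15 − 2·PA/1000)) = PA + 120·OAT − 1800 + 0.24·PA = 1.24·PA + 120·OAT − 1800.
So 1.24·PA = 5400 − 120 × 29 + 1800 = 3720.
PA = 3720 / 1.24 = 3000 ft.

3000 ft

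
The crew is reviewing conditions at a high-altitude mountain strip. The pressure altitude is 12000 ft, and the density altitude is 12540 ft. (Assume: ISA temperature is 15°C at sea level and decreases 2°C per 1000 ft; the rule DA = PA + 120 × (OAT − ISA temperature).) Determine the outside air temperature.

-4.5°C

Density altitude − pressure altitude = 12540 − 12000 = +540 ft.
At 120 ft/°C that is an ISA deviation of 540/120 = +4.5°C.
ISA temperature at 12000 ft = 15 − 2 × (12000/1000) = -9°C.
OAT = ISA + deviation = -9 + (+4.5) = -4.5°C.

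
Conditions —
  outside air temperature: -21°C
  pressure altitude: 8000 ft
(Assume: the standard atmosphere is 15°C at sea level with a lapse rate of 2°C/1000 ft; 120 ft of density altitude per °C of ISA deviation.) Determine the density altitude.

ISA temperature at 8000 ft = 15 − 2 × (8000/1000) = -1°C.
ISA deviation = -21 − (-1) = -20°C.
Density altitude = 8000 + 120 × (-20) = 8000 + (-2400) = 5600 ft.

5600 ft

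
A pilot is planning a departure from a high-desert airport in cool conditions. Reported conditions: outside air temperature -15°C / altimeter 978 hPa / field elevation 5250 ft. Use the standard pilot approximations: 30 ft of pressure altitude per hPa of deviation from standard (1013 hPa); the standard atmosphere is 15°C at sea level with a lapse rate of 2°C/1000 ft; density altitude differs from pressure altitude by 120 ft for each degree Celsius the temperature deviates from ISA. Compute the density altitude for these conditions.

4212 ft

Pressure altitude = 5250 + (1013 − 978) × 30 = 5250 + (+1050) = 6300 ft.
ISA temperature at 6300 ft = 15 − 2 × (6300/1000) = 2.4°C.
ISA deviation = -15 − 2.4 = -17.4°C.
Density altitude = 6300 + 120 × (-17.4) = 4212 ft.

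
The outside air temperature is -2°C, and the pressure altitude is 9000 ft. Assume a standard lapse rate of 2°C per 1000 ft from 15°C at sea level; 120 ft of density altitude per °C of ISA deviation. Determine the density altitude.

9120 ft

ISA temperature at 9000 ft = 15 − 2 × (9000/1000) = -3°C.
ISA deviation = -2 − (-3) = +1°C.
Density altitude = 9000 + 120 × (1) = 9000 + (+120) = 9120 ft.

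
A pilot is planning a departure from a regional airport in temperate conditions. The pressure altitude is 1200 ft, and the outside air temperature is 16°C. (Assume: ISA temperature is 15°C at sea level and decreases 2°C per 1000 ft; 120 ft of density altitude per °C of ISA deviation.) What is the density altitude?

1608 ft

ISA temperature at 1200 ft = 15 − 2 × (1200/1000) = 12.6°C.
ISA deviation = 16 − 12.6 = +3.4°C.
Density altitude = 1200 + 120 × (3.4) = 1200 + (+408) = 1608 ft.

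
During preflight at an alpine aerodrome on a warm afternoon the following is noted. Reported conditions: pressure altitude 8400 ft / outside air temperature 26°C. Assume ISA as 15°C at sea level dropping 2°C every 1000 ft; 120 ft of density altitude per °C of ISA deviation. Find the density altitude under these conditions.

ISA temperature at 8400 ft = 15 − 2 × (8400/1000) = -1.8°C.
ISA deviation = 26 − (-1.8) = +27.8°C.
Density altitude = 8400 + 120 × (27.8) = 8400 + (+3336) = 11736 ft.

11736 ft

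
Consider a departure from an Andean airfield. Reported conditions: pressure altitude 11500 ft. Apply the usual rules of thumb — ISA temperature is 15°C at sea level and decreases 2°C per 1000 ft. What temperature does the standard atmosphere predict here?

-8°C

ISA temperature = 15 − 2 × (11500/1000) = 15 − 23 = -8°C.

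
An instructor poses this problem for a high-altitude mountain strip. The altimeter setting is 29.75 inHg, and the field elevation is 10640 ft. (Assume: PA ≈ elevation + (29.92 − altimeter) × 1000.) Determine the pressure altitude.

Pressure correction = (29.92 − 29.75) × 1000 = +170 ft.
Pressure altitude = 10640 + (+170) = 10810 ft.

10810 ft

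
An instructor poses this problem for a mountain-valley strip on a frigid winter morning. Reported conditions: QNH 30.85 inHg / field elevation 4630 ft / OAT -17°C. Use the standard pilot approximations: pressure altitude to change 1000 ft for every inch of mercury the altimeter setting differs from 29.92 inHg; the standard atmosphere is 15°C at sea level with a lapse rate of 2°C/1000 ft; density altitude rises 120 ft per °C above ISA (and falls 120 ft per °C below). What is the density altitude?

748 ft

Pressure altitude = 4630 + (29.92 − 30.85) × 1000 = 4630 + (-930) = 3700 ft.
ISA temperature at 3700 ft = 15 − 2 × (3700/1000) = 7.6°C.
ISA deviation = -17 − 7.6 = -24.6°C.
Density altitude = 3700 + 120 × (-24.6) = 748 ft.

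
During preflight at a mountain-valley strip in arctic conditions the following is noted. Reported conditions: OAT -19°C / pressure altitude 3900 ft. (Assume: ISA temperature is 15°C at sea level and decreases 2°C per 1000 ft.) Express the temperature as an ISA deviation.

ISA temperature at 3900 ft = 15 − 2 × (3900/1000) = 7.2°C.
Deviation = OAT − ISA = -19 − 7.2 = -26.2°C.

ISA-26.2°C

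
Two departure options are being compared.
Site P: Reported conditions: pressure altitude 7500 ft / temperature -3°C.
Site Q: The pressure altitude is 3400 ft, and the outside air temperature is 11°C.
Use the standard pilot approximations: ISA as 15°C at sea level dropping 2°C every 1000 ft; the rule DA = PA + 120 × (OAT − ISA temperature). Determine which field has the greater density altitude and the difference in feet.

Site P by 3404 ft

Site P: ISA temp = 0°C, deviation -3°C, DA = 7500 + 120 × (-3) = 7140 ft.
Site Q: ISA temp = 8.2°C, deviation +2.8°C, DA = 3400 + 120 × 2.8 = 3736 ft.
Site P is higher by 7140 − 3736 = 3404 ft.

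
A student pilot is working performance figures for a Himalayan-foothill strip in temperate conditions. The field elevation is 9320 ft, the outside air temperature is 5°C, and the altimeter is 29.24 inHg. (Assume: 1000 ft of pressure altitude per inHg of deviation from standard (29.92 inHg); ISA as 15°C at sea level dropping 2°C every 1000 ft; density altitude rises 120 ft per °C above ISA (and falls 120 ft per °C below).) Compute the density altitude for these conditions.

11200 ft

Pressure altitude = 9320 + (29.92 − 29.24) × 1000 = 9320 + (+680) = 10000 ft.
ISA temperature at 10000 ft = 15 − 2 × (10000/1000) = -5°C.
ISA deviation = 5 − (-5) = +10°C.
Density altitude = 10000 + 120 × (10) = 11200 ft.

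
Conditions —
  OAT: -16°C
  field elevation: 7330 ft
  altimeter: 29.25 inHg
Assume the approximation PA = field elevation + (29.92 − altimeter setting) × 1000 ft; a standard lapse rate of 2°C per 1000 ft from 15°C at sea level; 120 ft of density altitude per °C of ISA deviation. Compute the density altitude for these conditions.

6200 ft

Pressure altitude = 7330 + (29.92 − 29.25) × 1000 = 7330 + (+670) = 8000 ft.
ISA temperature at 8000 ft = 15 − 2 × (8000/1000) = -1°C.
ISA deviation = -16 − (-1) = -15°C.
Density altitude = 8000 + 120 × (-15) = 6200 ft.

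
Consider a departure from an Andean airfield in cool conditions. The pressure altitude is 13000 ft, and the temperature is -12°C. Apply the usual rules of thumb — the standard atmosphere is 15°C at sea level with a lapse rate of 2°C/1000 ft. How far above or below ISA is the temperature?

ISA temperature at 13000 ft = 15 − 2 × (13000/1000) = -11°C.
Deviation = OAT − ISA = -12 − (-11) = -1°C.

ISA-1°C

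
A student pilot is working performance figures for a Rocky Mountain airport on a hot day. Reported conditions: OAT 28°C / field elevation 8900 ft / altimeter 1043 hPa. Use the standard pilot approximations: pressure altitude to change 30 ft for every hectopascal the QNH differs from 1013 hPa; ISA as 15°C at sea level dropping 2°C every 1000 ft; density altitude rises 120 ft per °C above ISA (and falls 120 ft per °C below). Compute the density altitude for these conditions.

Pressure altitude = 8900 + (1013 − 1043) × 30 = 8900 + (-900) = 8000 ft.
ISA temperature at 8000 ft = 15 − 2 × (8000/1000) = -1°C.
ISA deviation = 28 − (-1) = +29°C.
Density altitude = 8000 + 120 × (29) = 11480 ft.

11480 ft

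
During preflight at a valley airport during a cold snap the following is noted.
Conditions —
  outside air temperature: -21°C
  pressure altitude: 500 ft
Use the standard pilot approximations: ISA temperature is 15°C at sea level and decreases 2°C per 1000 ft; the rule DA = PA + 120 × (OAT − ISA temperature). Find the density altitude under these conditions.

ISA temperature at 500 ft = 15 − 2 × (500/1000) = 14°C.
ISA deviation = -21 − 14 = -35°C.
Density altitude = 500 + 120 × (-35) = 500 + (-4200) = -3700 ft.

-3700 ft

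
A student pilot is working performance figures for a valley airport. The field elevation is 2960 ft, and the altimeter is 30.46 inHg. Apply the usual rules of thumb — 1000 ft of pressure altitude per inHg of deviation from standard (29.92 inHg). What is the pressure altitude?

Pressure correction = (29.92 − 30.46) × 1000 = -540 ft.
Pressure altitude = 2960 + (-540) = 2420 ft.

2420 ft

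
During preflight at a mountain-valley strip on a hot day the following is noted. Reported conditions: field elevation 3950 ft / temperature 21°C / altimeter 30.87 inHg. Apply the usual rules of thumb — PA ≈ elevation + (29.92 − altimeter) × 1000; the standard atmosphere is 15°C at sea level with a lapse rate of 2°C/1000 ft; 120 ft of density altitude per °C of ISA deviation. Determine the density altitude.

4440 ft

Pressure altitude = 3950 + (29.92 − 30.87) × 1000 = 3950 + (-950) = 3000 ft.
ISA temperature at 3000 ft = 15 − 2 × (3000/1000) = 9°C.
ISA deviation = 21 − 9 = +12°C.
Density altitude = 3000 + 120 × (12) = 4440 ft.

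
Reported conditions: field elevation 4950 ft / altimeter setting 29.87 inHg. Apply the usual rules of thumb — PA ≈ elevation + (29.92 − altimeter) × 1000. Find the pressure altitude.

5000 ft

Pressure correction = (29.92 − 29.87) × 1000 = +50 ft.
Pressure altitude = 4950 + (+50) = 5000 ft.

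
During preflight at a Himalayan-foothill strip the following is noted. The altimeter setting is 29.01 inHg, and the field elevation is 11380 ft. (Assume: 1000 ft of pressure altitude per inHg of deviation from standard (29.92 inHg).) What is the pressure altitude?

Pressure correction = (29.92 − 29.01) × 1000 = +910 ft.
Pressure altitude = 11380 + (+910) = 12290 ft.

12290 ft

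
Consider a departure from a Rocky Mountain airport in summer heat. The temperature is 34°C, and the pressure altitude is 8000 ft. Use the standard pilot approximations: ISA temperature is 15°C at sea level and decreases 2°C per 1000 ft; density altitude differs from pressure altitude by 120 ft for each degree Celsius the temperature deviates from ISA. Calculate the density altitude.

12200 ft

ISA temperature at 8000 ft = 15 − 2 × (8000/1000) = -1°C.
ISA deviation = 34 − (-1) = +35°C.
Density altitude = 8000 + 120 × (35) = 8000 + (+4200) = 12200 ft.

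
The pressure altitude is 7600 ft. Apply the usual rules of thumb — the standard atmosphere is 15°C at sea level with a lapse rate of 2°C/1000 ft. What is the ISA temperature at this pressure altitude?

-0.2°C

ISA temperature = 15 − 2 × (7600/1000) = 15 − 15.2 = -0.2°C.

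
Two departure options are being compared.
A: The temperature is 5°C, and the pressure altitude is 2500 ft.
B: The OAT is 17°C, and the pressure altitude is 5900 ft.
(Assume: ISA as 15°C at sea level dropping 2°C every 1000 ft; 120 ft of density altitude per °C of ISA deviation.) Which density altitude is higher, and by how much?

A: ISA temp = 10°C, deviation -5°C, DA = 2500 + 120 × (-5) = 1900 ft.
B: ISA temp = 3.2°C, deviation +13.8°C, DA = 5900 + 120 × 13.8 = 7556 ft.
B is higher by 7556 − 1900 = 5656 ft.

B by 5656 ft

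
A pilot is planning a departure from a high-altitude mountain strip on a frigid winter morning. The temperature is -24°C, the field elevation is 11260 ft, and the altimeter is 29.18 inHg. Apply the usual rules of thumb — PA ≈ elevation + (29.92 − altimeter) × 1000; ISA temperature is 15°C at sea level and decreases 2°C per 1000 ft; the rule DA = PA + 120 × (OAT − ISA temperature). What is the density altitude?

10200 ft

Pressure altitude = 11260 + (29.92 − 29.18) × 1000 = 11260 + (+740) = 12000 ft.
ISA temperature at 12000 ft = 15 − 2 × (12000/1000) = -9°C.
ISA deviation = -24 − (-9) = -15°C.
Density altitude = 12000 + 120 × (-15) = 10200 ft.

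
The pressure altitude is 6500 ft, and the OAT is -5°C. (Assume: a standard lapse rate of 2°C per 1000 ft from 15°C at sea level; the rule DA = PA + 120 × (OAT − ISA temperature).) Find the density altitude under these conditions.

5660 ft

ISA temperature at 6500 ft = 15 − 2 × (6500/1000) = 2°C.
ISA deviation = -5 − 2 = -7°C.
Density altitude = 6500 + 120 × (-7) = 6500 + (-840) = 5660 ft.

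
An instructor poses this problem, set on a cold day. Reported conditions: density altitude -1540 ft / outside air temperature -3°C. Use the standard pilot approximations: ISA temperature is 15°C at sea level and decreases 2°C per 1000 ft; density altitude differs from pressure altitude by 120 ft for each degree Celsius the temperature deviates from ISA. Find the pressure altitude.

DA = PA + 120 × (OAT − (15 − 2·PA/1000)) = PA + 120·OAT − 1800 + 0.24·PA = 1.24·PA + 120·OAT − 1800.
So 1.24·PA = -1540 − 120 × (-3) + 1800 = 620.
PA = 620 / 1.24 = 500 ft.

500 ft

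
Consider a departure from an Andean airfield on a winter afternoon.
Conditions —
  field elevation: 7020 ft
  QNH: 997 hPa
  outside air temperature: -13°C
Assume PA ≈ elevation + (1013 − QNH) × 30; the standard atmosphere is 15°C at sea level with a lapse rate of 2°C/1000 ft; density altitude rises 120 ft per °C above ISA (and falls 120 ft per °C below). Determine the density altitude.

5940 ft

Pressure altitude = 7020 + (1013 − 997) × 30 = 7020 + (+480) = 7500 ft.
ISA temperature at 7500 ft = 15 − 2 × (7500/1000) = 0°C.
ISA deviation = -13 − 0 = -13°C.
Density altitude = 7500 + 120 × (-13) = 5940 ft.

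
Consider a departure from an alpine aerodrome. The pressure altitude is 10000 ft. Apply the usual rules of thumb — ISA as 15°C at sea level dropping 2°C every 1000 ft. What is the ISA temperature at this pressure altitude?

-5°C

ISA temperature = 15 − 2 × (10000/1000) = 15 − 20 = -5°C.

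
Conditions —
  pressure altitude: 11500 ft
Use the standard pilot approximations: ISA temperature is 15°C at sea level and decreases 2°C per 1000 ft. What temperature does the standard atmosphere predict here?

ISA temperature = 15 − 2 × (11500/1000) = 15 − 23 = -8°C.

-8°C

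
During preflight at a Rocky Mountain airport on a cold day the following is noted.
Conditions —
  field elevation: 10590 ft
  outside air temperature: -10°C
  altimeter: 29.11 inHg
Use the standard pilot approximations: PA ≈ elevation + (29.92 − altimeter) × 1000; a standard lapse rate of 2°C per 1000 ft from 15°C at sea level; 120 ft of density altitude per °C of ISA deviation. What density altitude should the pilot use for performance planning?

Pressure altitude = 10590 + (29.92 − 29.11) × 1000 = 10590 + (+810) = 11400 ft.
ISA temperature at 11400 ft = 15 − 2 × (11400/1000) = -7.8°C.
ISA deviation = -10 − (-7.8) = -2.2°C.
Density altitude = 11400 + 120 × (-2.2) = 11136 ft.

11136 ft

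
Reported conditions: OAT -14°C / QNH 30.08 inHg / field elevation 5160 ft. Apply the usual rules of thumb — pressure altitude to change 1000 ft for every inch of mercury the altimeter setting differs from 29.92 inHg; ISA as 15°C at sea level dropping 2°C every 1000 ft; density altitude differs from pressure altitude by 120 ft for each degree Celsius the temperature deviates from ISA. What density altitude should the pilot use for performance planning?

2720 ft

Pressure altitude = 5160 + (29.92 − 30.08) × 1000 = 5160 + (-160) = 5000 ft.
ISA temperature at 5000 ft = 15 − 2 × (5000/1000) = 5°C.
ISA deviation = -14 − 5 = -19°C.
Density altitude = 5000 + 120 × (-19) = 2720 ft.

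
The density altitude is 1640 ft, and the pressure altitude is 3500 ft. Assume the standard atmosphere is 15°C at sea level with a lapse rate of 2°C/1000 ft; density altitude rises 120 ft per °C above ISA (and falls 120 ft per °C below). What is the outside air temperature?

-7.5°C

Density altitude − pressure altitude = 1640 − 3500 = -1860 ft.
At 120 ft/°C that is an ISA deviation of -1860/120 = -15.5°C.
ISA temperature at 3500 ft = 15 − 2 × (3500/1000) = 8°C.
OAT = ISA + deviation = 8 + (-15.5) = -7.5°C.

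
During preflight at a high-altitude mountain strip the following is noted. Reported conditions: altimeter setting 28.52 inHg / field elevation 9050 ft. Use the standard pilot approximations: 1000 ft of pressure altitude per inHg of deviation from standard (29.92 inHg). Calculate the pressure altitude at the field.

Pressure correction = (29.92 − 28.52) × 1000 = +1400 ft.
Pressure altitude = 9050 + (+1400) = 10450 ft.

10450 ft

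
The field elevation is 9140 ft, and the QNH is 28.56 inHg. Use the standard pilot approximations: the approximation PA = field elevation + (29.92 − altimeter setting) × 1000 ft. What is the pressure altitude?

10500 ft

Pressure correction = (29.92 − 28.56) × 1000 = +1360 ft.
Pressure altitude = 9140 + (+1360) = 10500 ft.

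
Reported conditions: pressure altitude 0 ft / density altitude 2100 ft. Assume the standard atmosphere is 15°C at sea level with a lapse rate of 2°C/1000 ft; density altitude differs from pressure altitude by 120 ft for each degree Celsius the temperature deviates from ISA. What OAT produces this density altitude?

32.5°C

Density altitude − pressure altitude = 2100 − 0 = +2100 ft.
At 120 ft/°C that is an ISA deviation of 2100/120 = +17.5°C.
ISA temperature at 0 ft = 15 − 2 × (0/1000) = 15°C.
OAT = ISA + deviation = 15 + (+17.5) = 32.5°C.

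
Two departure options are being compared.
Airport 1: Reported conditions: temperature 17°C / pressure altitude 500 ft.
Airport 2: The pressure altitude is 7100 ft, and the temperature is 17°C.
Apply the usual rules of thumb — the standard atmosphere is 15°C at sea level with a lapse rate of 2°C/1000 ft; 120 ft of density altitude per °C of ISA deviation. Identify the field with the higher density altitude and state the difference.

Airport 2 by 8184 ft

Airport 1: ISA temp = 14°C, deviation +3°C, DA = 500 + 120 × 3 = 860 ft.
Airport 2: ISA temp = 0.8°C, deviation +16.2°C, DA = 7100 + 120 × 16.2 = 9044 ft.
Airport 2 is higher by 9044 − 860 = 8184 ft.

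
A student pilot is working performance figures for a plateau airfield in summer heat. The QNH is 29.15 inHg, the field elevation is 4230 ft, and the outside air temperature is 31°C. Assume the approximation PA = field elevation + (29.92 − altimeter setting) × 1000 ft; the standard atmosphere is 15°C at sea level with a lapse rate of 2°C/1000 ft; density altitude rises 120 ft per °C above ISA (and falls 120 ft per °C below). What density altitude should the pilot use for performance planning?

Pressure altitude = 4230 + (29.92 − 29.15) × 1000 = 4230 + (+770) = 5000 ft.
ISA temperature at 5000 ft = 15 − 2 × (5000/1000) = 5°C.
ISA deviation = 31 − 5 = +26°C.
Density altitude = 5000 + 120 × (26) = 8120 ft.

8120 ft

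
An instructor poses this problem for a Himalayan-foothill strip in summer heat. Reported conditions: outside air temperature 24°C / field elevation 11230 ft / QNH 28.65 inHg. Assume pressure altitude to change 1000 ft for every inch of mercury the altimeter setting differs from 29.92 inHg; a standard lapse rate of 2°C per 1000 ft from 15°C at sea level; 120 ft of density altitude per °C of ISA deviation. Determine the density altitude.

16580 ft

Pressure altitude = 11230 + (29.92 − 28.65) × 1000 = 11230 + (+1270) = 12500 ft.
ISA temperature at 12500 ft = 15 − 2 × (12500/1000) = -10°C.
ISA deviation = 24 − (-10) = +34°C.
Density altitude = 12500 + 120 × (34) = 16580 ft.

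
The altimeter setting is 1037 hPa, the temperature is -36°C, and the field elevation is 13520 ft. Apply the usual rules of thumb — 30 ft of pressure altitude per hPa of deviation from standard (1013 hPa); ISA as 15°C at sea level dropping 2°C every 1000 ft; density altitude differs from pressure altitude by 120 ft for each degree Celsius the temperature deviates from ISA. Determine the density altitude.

Pressure altitude = 13520 + (1013 − 1037) × 30 = 13520 + (-720) = 12800 ft.
ISA temperature at 12800 ft = 15 − 2 × (12800/1000) = -10.6°C.
ISA deviation = -36 − (-10.6) = -25.4°C.
Density altitude = 12800 + 120 × (-25.4) = 9752 ft.

9752 ft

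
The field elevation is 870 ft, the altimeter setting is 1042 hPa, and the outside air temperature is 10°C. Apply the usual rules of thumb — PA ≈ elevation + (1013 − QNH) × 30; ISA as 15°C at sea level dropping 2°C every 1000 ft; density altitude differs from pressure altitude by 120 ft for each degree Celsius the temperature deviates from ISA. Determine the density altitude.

-600 ft

Pressure altitude = 870 + (1013 − 1042) × 30 = 870 + (-870) = 0 ft.
ISA temperature at 0 ft = 15 − 2 × (0/1000) = 15°C.
ISA deviation = 10 − 15 = -5°C.
Density altitude = 0 + 120 × (-5) = -600 ft.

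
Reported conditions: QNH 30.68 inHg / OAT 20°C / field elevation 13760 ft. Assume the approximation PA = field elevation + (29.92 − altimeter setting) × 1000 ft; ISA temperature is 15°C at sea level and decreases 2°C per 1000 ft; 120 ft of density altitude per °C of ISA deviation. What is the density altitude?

Pressure altitude = 13760 + (29.92 − 30.68) × 1000 = 13760 + (-760) = 13000 ft.
ISA temperature at 13000 ft = 15 − 2 × (13000/1000) = -11°C.
ISA deviation = 20 − (-11) = +31°C.
Density altitude = 13000 + 120 × (31) = 16720 ft.

16720 ft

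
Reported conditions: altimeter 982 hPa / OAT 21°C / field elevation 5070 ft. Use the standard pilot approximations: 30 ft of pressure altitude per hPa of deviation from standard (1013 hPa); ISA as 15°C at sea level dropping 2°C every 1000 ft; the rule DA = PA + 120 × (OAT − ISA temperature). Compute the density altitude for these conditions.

Pressure altitude = 5070 + (1013 − 982) × 30 = 5070 + (+930) = 6000 ft.
ISA temperature at 6000 ft = 15 − 2 × (6000/1000) = 3°C.
ISA deviation = 21 − 3 = +18°C.
Density altitude = 6000 + 120 × (18) = 8160 ft.

8160 ft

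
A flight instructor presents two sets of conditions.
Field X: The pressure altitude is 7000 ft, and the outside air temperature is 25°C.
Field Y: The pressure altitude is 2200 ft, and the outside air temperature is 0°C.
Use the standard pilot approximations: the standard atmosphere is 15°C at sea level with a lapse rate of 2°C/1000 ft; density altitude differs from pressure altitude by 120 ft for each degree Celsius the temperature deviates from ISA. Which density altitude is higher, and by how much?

Field X by 8952 ft

Field X: ISA temp = 1°C, deviation +24°C, DA = 7000 + 120 × 24 = 9880 ft.
Field Y: ISA temp = 10.6°C, deviation -10.6°C, DA = 2200 + 120 × (-10.6) = 928 ft.
Field X is higher by 9880 − 928 = 8952 ft.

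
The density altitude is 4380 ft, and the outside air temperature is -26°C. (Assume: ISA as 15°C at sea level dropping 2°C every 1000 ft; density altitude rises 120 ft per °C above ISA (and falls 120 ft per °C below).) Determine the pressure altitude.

DA = PA + 120 × (OAT − (15 − 2·PA/1000)) = PA + 120·OAT − 1800 + 0.24·PA = 1.24·PA + 120·OAT − 1800.
So 1.24·PA = 4380 − 120 × (-26) + 1800 = 9300.
PA = 9300 / 1.24 = 7500 ft.

7500 ft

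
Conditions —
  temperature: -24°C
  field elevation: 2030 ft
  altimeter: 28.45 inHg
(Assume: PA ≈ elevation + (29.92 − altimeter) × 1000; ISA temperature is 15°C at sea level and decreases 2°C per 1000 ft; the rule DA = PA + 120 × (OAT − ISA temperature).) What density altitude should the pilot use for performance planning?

-340 ft

Pressure altitude = 2030 + (29.92 − 28.45) × 1000 = 2030 + (+1470) = 3500 ft.
ISA temperature at 3500 ft = 15 − 2 × (3500/1000) = 8°C.
ISA deviation = -24 − 8 = -32°C.
Density altitude = 3500 + 120 × (-32) = -340 ft.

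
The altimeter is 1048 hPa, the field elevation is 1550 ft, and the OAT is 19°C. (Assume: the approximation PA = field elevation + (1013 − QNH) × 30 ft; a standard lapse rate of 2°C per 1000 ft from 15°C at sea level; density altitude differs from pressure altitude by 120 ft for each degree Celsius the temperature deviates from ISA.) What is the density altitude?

1100 ft

Pressure altitude = 1550 + (1013 − 1048) × 30 = 1550 + (-1050) = 500 ft.
ISA temperature at 500 ft = 15 − 2 × (500/1000) = 14°C.
ISA deviation = 19 − 14 = +5°C.
Density altitude = 500 + 120 × (5) = 1100 ft.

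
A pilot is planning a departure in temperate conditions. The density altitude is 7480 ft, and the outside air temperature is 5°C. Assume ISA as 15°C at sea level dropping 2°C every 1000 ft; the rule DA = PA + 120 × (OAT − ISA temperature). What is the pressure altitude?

DA = PA + 120 × (OAT − (15 − 2·PA/1000)) = PA + 120·OAT − 1800 + 0.24·PA = 1.24·PA + 120·OAT − 1800.
So 1.24·PA = 7480 − 120 × 5 + 1800 = 8680.
PA = 8680 / 1.24 = 7000 ft.

7000 ft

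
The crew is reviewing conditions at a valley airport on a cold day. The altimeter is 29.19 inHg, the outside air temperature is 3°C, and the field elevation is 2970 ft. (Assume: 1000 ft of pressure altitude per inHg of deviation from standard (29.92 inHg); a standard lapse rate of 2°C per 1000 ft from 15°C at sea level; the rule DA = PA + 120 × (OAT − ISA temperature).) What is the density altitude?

Pressure altitude = 2970 + (29.92 − 29.19) × 1000 = 2970 + (+730) = 3700 ft.
ISA temperature at 3700 ft = 15 − 2 × (3700/1000) = 7.6°C.
ISA deviation = 3 − 7.6 = -4.6°C.
Density altitude = 3700 + 120 × (-4.6) = 3148 ft.

3148 ft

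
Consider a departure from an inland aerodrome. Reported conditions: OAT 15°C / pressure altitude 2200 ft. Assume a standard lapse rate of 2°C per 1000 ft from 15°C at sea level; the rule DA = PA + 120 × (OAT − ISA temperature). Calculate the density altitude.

2728 ft

ISA temperature at 2200 ft = 15 − 2 × (2200/1000) = 10.6°C.
ISA deviation = 15 − 10.6 = +4.4°C.
Density altitude = 2200 + 120 × (4.4) = 2200 + (+528) = 2728 ft.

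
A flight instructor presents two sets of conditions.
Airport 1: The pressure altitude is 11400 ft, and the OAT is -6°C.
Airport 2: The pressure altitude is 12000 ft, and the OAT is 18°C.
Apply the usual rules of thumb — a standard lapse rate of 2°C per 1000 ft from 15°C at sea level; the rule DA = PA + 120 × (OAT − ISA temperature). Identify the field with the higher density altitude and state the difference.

Airport 1: ISA temp = -7.8°C, deviation +1.8°C, DA = 11400 + 120 × 1.8 = 11616 ft.
Airport 2: ISA temp = -9°C, deviation +27°C, DA = 12000 + 120 × 27 = 15240 ft.
Airport 2 is higher by 15240 − 11616 = 3624 ft.

Airport 2 by 3624 ft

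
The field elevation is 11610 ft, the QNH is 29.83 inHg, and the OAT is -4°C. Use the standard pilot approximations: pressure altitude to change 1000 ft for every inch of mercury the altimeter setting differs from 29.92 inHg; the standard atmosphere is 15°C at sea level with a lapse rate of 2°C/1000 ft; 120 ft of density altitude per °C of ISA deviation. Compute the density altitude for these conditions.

12228 ft

Pressure altitude = 11610 + (29.92 − 29.83) × 1000 = 11610 + (+90) = 11700 ft.
ISA temperature at 11700 ft = 15 − 2 × (11700/1000) = -8.4°C.
ISA deviation = -4 − (-8.4) = +4.4°C.
Density altitude = 11700 + 120 × (4.4) = 12228 ft.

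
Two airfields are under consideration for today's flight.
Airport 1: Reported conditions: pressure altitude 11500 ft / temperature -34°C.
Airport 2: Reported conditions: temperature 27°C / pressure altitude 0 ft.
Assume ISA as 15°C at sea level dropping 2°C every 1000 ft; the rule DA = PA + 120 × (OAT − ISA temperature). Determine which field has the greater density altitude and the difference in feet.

Airport 1: ISA temp = -8°C, deviation -26°C, DA = 11500 + 120 × (-26) = 8380 ft.
Airport 2: ISA temp = 15°C, deviation +12°C, DA = 0 + 120 × 12 = 1440 ft.
Airport 1 is higher by 8380 − 1440 = 6940 ft.

Airport 1 by 6940 ft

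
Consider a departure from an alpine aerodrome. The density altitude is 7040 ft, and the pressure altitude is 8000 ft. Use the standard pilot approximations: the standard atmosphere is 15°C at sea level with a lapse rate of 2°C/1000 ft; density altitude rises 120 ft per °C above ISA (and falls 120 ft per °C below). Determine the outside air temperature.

-9°C

Density altitude − pressure altitude = 7040 − 8000 = -960 ft.
At 120 ft/°C that is an ISA deviation of -960/120 = -8°C.
ISA temperature at 8000 ft = 15 − 2 × (8000/1000) = -1°C.
OAT = ISA + deviation = -1 + (-8) = -9°C.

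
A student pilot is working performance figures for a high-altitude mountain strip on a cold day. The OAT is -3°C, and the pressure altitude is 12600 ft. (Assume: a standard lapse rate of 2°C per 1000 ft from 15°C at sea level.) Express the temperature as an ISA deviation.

ISA temperature at 12600 ft = 15 − 2 × (12600/1000) = -10.2°C.
Deviation = OAT − ISA = -3 − (-10.2) = +7.2°C.

ISA+7.2°C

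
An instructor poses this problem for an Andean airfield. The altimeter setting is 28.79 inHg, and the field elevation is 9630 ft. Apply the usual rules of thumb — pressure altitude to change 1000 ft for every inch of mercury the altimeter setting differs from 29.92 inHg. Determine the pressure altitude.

Pressure correction = (29.92 − 28.79) × 1000 = +1130 ft.
Pressure altitude = 9630 + (+1130) = 10760 ft.

10760 ft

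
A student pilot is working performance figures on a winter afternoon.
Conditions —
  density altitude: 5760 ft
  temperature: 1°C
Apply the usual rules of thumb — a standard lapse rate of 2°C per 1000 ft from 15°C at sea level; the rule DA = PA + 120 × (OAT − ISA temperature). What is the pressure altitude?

6000 ft

DA = PA + 120 × (OAT − (15 − 2·PA/1000)) = PA + 120·OAT − 1800 + 0.24·PA = 1.24·PA + 120·OAT − 1800.
So 1.24·PA = 5760 − 120 × 1 + 1800 = 7440.
PA = 7440 / 1.24 = 6000 ft.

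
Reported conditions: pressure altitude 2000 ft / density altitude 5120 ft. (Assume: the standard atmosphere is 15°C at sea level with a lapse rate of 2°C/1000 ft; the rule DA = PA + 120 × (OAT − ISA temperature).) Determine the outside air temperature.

37°C

Density altitude − pressure altitude = 5120 − 2000 = +3120 ft.
At 120 ft/°C that is an ISA deviation of 3120/120 = +26°C.
ISA temperature at 2000 ft = 15 − 2 × (2000/1000) = 11°C.
OAT = ISA + deviation = 11 + (+26) = 37°C.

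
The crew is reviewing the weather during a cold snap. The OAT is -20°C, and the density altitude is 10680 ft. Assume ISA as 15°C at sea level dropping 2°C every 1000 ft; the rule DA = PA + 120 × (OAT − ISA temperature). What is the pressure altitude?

DA = PA + 120 × (OAT − (15 − 2·PA/1000)) = PA + 120·OAT − 1800 + 0.24·PA = 1.24·PA + 120·OAT − 1800.
So 1.24·PA = 10680 − 120 × (-20) + 1800 = 14880.
PA = 14880 / 1.24 = 12000 ft.

12000 ft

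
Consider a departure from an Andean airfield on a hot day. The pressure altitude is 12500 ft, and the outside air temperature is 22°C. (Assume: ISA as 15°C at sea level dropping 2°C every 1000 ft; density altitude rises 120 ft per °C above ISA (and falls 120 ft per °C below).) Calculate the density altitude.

ISA temperature at 12500 ft = 15 − 2 × (12500/1000) = -10°C.
ISA deviation = 22 − (-10) = +32°C.
Density altitude = 12500 + 120 × (32) = 12500 + (+3840) = 16340 ft.

16340 ft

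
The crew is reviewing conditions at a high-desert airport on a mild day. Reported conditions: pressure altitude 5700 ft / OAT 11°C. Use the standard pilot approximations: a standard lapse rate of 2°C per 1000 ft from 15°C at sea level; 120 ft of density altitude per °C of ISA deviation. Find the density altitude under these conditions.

6588 ft

ISA temperature at 5700 ft = 15 − 2 × (5700/1000) = 3.6°C.
ISA deviation = 11 − 3.6 = +7.4°C.
Density altitude = 5700 + 120 × (7.4) = 5700 + (+888) = 6588 ft.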